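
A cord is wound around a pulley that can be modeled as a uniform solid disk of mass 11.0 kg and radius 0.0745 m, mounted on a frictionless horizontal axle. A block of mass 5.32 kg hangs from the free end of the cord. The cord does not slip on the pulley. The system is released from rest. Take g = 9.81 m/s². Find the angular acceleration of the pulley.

I = ½MR² = (1/2)(11.0)(0.0745)² = 0.03053 kg·m².
Block: mg − T = ma. Pulley: TR = Iα. No-slip: a = αR, so T = (I/R²)a = 5.500·a.
Then mg = (m + 5.500)a, so a = (5.32)(9.81)/(5.32 + 5.500) = 4.823 m/s².
α = a/R = 4.823/0.0745 = 64.74 rad/s².

α ≈ 64.7 rad/s²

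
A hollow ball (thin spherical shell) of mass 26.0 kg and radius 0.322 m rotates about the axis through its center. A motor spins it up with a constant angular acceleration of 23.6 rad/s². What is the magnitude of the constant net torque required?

τ ≈ 42.4 N·m

I = (2/3)MR² = (2/3)(26.0)(0.322)² = 1.797 kg·m².
τ = Iα = (1.797)(23.60) = 42.41 N·m.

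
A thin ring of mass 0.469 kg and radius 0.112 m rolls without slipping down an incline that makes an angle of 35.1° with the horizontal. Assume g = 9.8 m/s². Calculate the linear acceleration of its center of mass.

Translation along the incline: Mg sinθ − f = Ma.
Rotation about the center: fR = Iα with I = MR². No-slip gives a = αR, so f = (I/R²)a = M a.
Substituting: Mg sinθ = (1 + 1.000)Ma, so a = g sinθ/(1 + 1.000) = (9.8) sin 35.1° / 2.000 = 2.818 m/s².

a ≈ 2.82 m/s²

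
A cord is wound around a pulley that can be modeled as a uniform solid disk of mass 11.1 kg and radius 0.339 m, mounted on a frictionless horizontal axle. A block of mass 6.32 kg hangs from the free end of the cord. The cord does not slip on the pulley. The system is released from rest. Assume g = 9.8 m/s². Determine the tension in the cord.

I = ½MR² = (1/2)(11.1)(0.339)² = 0.6378 kg·m².
Block: mg − T = ma. Pulley: TR = Iα. No-slip: a = αR, so T = (I/R²)a = 5.550·a.
Then mg = (m + 5.550)a, so a = (6.32)(9.8)/(6.32 + 5.550) = 5.218 m/s².
T = 5.550·a = 28.96 N.

T ≈ 29.0 N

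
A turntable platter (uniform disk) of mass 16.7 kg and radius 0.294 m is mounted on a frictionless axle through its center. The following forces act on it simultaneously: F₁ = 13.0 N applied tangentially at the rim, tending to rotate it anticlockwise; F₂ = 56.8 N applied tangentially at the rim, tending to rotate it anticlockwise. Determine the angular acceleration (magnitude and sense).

α ≈ 28.4 rad/s², anticlockwise

I = ½MR² = (1/2)(16.7)(0.294)² = 0.7217 kg·m².
Taking anticlockwise as positive: τ₁ = +(13.0)(0.294) = +3.822 N·m; τ₂ = +(56.8)(0.294) = +16.70 N·m.
Net torque τ = 20.52 N·m.
α = τ/I = 20.52/0.7217 = 28.43 rad/s².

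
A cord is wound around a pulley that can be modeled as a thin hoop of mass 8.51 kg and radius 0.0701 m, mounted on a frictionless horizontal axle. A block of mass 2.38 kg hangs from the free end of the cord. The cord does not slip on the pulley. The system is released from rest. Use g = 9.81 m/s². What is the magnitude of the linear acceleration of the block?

I = MR² = (8.51)(0.0701)² = 0.04182 kg·m².
Block: mg − T = ma. Pulley: TR = Iα. No-slip: a = αR, so T = (I/R²)a = 8.510·a.
Then mg = (m + 8.510)a, so a = (2.38)(9.81)/(2.38 + 8.510) = 2.144 m/s².

a ≈ 2.14 m/s²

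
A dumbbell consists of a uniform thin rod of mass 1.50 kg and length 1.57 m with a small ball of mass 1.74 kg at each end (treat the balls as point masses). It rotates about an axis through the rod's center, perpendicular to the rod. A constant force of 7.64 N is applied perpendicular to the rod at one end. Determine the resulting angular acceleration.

α ≈ 2.45 rad/s²

I_rod = (1/12)ML² = (1/12)(1.50)(1.57)² = 0.3081 kg·m².
I_balls = 2·m·(L/2)² = 2(1.74)(0.7850)² = 2.144 kg·m².
Total I = 2.453 kg·m².
τ = F·(L/2) = (7.64)(0.785) = 5.997 N·m.
α = τ/I = 5.997/2.453 = 2.445 rad/s².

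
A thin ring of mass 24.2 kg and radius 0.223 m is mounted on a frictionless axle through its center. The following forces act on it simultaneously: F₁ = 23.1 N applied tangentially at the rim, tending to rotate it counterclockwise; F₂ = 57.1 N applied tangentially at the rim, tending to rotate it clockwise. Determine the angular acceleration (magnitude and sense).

α ≈ 6.30 rad/s², clockwise

I = MR² = (24.2)(0.223)² = 1.203 kg·m².
Taking counterclockwise as positive: τ₁ = +(23.1)(0.223) = +5.151 N·m; τ₂ = −(57.1)(0.223) = −12.73 N·m.
Net torque τ = -7.582 N·m.
α = τ/I = -7.582/1.203 = -6.300 rad/s².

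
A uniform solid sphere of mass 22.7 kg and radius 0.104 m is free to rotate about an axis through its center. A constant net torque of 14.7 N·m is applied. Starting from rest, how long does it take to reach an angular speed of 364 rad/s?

I = (2/5)MR² = (2/5)(22.7)(0.104)² = 0.09821 kg·m².
α = τ/I = 14.7/0.09821 = 149.7 rad/s².
ω = αt ⇒ t = ω/α = 364/149.7 = 2.432 s.

t ≈ 2.43 s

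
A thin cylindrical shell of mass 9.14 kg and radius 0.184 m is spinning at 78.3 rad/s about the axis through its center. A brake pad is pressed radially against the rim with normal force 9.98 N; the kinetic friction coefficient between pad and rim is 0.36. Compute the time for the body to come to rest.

t ≈ 36.7 s

I = MR² = (9.14)(0.184)² = 0.3094 kg·m².
Friction force f = μN = (0.36)(9.98) = 3.593 N at the rim; torque magnitude τ = fR = 0.6611 N·m, opposing ω.
|α| = τ/I = 0.6611/0.3094 = 2.136 rad/s² (deceleration).
0 = ω₀ − |α|t ⇒ t = ω₀/|α| = 78.3/2.136 = 36.65 s.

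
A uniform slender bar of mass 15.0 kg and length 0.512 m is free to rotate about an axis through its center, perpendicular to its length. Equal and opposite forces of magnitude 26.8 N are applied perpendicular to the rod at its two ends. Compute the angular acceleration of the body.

I = (1/12)ML² = (1/12)(15.0)(0.512)² = 0.3277 kg·m².
The couple gives τ = F·(L/2) + F·(L/2) = F L = (26.8)(0.512) = 13.72 N·m.
From τ = Iα: α = 13.72/0.3277 = 41.88 rad/s².

α ≈ 41.9 rad/s²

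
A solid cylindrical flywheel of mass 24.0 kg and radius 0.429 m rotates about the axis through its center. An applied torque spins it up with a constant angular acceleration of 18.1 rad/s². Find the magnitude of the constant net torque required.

τ ≈ 40.0 N·m

I = ½MR² = (1/2)(24.0)(0.429)² = 2.208 kg·m².
τ = Iα = (2.208)(18.10) = 39.97 N·m.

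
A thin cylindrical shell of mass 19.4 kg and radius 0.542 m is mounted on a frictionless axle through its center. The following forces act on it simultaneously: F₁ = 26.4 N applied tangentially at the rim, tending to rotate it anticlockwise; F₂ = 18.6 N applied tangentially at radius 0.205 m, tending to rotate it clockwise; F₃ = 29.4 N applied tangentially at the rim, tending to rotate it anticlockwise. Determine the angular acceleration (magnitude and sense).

I = MR² = (19.4)(0.542)² = 5.699 kg·m².
Taking anticlockwise as positive: τ₁ = +(26.4)(0.542) = +14.31 N·m; τ₂ = −(18.6)(0.205) = −3.813 N·m; τ₃ = +(29.4)(0.542) = +15.93 N·m.
Net torque τ = 26.43 N·m.
α = τ/I = 26.43/5.699 = 4.638 rad/s².

α ≈ 4.64 rad/s², anticlockwise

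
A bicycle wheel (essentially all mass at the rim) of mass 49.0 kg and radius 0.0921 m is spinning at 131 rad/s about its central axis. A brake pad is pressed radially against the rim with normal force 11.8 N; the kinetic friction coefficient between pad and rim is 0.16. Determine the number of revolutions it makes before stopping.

I = MR² = (49.0)(0.0921)² = 0.4156 kg·m².
Friction force f = μN = (0.16)(11.8) = 1.888 N at the rim; torque magnitude τ = fR = 0.1739 N·m, opposing ω.
|α| = τ/I = 0.1739/0.4156 = 0.4184 rad/s² (deceleration).
ω² = ω₀² − 2|α|θ with ω = 0 ⇒ θ = ω₀²/(2|α|) = 20510 rad = 3264 rev.

≈ 3260 revolutions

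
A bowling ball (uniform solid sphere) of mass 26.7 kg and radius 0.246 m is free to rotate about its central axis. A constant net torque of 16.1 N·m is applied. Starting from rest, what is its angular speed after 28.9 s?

ω ≈ 720 rad/s

I = (2/5)MR² = (2/5)(26.7)(0.246)² = 0.6463 kg·m².
α = τ/I = 16.1/0.6463 = 24.91 rad/s².
ω = ω₀ + αt = 0 + (24.91)(28.9) = 719.9 rad/s.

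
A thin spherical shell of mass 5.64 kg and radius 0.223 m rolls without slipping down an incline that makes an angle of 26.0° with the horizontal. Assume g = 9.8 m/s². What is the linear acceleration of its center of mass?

a ≈ 2.58 m/s²

Translation along the incline: Mg sinθ − f = Ma.
Rotation about the center: fR = Iα with I = (2/3)MR². No-slip gives a = αR, so f = (I/R²)a = (2/3)M a.
Substituting: Mg sinθ = (1 + 0.6667)Ma, so a = g sinθ/(1 + 0.6667) = (9.8) sin 26.0° / 1.667 = 2.578 m/s².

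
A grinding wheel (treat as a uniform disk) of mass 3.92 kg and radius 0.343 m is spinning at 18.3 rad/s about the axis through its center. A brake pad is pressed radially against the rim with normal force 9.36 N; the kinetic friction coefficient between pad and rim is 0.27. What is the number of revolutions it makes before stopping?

≈ 7.09 revolutions

I = ½MR² = (1/2)(3.92)(0.343)² = 0.2306 kg·m².
Friction force f = μN = (0.27)(9.36) = 2.527 N at the rim; torque magnitude τ = fR = 0.8668 N·m, opposing ω.
|α| = τ/I = 0.8668/0.2306 = 3.759 rad/s² (deceleration).
ω² = ω₀² − 2|α|θ with ω = 0 ⇒ θ = ω₀²/(2|α|) = 44.54 rad = 7.089 rev.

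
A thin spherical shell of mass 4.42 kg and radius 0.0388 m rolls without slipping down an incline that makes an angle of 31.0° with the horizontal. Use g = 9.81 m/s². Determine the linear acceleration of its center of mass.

Translation along the incline: Mg sinθ − f = Ma.
Rotation about the center: fR = Iα with I = (2/3)MR². No-slip gives a = αR, so f = (I/R²)a = (2/3)M a.
Substituting: Mg sinθ = (1 + 0.6667)Ma, so a = g sinθ/(1 + 0.6667) = (9.81) sin 31.0° / 1.667 = 3.032 m/s².

a ≈ 3.03 m/s²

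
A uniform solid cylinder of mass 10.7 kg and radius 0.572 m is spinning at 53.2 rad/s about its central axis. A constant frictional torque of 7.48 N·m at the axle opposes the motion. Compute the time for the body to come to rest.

I = ½MR² = (1/2)(10.7)(0.572)² = 1.750 kg·m².
The net torque has magnitude 7.48 N·m, opposing ω.
|α| = τ/I = 7.480/1.750 = 4.273 rad/s² (deceleration).
0 = ω₀ − |α|t ⇒ t = ω₀/|α| = 53.2/4.273 = 12.45 s.

t ≈ 12.4 s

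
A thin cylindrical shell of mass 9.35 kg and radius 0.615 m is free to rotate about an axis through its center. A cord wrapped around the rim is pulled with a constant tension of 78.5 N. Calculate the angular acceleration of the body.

I = MR² = (9.35)(0.615)² = 3.536 kg·m².
τ = F R = (78.5)(0.615) = 48.28 N·m.
From τ = Iα: α = 48.28/3.536 = 13.65 rad/s².

α ≈ 13.7 rad/s²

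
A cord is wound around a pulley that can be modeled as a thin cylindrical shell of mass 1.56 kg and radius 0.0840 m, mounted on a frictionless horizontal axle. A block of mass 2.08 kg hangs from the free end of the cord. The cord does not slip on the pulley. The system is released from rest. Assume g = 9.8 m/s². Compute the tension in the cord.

I = MR² = (1.56)(0.0840)² = 0.01101 kg·m².
Block: mg − T = ma. Pulley: TR = Iα. No-slip: a = αR, so T = (I/R²)a = 1.560·a.
Then mg = (m + 1.560)a, so a = (2.08)(9.8)/(2.08 + 1.560) = 5.600 m/s².
T = 1.560·a = 8.736 N.

T ≈ 8.74 N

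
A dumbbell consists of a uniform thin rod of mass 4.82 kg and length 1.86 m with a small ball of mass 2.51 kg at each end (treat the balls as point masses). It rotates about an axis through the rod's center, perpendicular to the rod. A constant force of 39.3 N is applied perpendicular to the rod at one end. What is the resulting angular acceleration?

I_rod = (1/12)ML² = (1/12)(4.82)(1.86)² = 1.390 kg·m².
I_balls = 2·m·(L/2)² = 2(2.51)(0.9300)² = 4.342 kg·m².
Total I = 5.731 kg·m².
τ = F·(L/2) = (39.3)(0.930) = 36.55 N·m.
α = τ/I = 36.55/5.731 = 6.377 rad/s².

α ≈ 6.38 rad/s²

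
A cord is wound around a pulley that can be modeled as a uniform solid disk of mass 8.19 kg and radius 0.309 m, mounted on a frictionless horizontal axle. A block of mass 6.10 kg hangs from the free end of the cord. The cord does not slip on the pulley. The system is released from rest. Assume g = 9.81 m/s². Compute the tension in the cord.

I = ½MR² = (1/2)(8.19)(0.309)² = 0.3910 kg·m².
Block: mg − T = ma. Pulley: TR = Iα. No-slip: a = αR, so T = (I/R²)a = 4.095·a.
Then mg = (m + 4.095)a, so a = (6.10)(9.81)/(6.10 + 4.095) = 5.870 m/s².
T = 4.095·a = 24.04 N.

T ≈ 24.0 N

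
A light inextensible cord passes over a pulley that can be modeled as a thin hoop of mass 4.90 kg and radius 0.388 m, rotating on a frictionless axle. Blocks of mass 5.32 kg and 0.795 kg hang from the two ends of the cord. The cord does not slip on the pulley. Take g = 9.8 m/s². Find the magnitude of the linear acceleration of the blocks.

I = MR² = (4.90)(0.388)² = 0.7377 kg·m².
Heavier block: m₁g − T₁ = m₁a. Lighter block: T₂ − m₂g = m₂a.
Pulley: (T₁ − T₂)R = Iα = I(a/R), so T₁ − T₂ = (I/R²)a = 1·M_p a = 4.900·a.
Adding the three: (m₁ − m₂)g = (m₁ + m₂ + 4.900)a, so a = (5.32 − 0.795)(9.8)/(5.32 + 0.795 + 4.900) = 4.026 m/s².

a ≈ 4.03 m/s²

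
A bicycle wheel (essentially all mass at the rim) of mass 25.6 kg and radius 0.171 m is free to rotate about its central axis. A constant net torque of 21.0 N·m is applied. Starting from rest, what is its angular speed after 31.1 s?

I = MR² = (25.6)(0.171)² = 0.7486 kg·m².
α = τ/I = 21.0/0.7486 = 28.05 rad/s².
ω = ω₀ + αt = 0 + (28.05)(31.1) = 872.5 rad/s.

ω ≈ 872 rad/s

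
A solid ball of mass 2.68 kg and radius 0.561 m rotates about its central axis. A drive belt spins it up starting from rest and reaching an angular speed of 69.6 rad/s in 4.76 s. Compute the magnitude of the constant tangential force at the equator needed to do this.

F ≈ 8.79 N

I = (2/5)MR² = (2/5)(2.68)(0.561)² = 0.3374 kg·m².
α = Δω/Δt = (69.6 − 0)/4.76 = 14.62 rad/s².
The required torque is τ = Iα = (0.3374)(14.62) = 4.933 N·m.
A tangential force at the equator gives τ = FR, so F = τ/R = 4.933/0.561 = 8.793 N.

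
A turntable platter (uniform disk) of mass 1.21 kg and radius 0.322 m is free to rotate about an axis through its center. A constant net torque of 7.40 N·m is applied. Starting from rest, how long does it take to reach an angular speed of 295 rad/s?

I = ½MR² = (1/2)(1.21)(0.322)² = 0.06273 kg·m².
α = τ/I = 7.40/0.06273 = 118.0 rad/s².
ω = αt ⇒ t = ω/α = 295/118.0 = 2.501 s.

t ≈ 2.50 s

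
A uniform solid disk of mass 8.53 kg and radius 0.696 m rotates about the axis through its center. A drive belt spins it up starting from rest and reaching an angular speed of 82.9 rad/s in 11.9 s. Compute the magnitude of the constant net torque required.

I = ½MR² = (1/2)(8.53)(0.696)² = 2.066 kg·m².
α = Δω/Δt = (82.9 − 0)/11.9 = 6.966 rad/s².
τ = Iα = (2.066)(6.966) = 14.39 N·m.

τ ≈ 14.4 N·m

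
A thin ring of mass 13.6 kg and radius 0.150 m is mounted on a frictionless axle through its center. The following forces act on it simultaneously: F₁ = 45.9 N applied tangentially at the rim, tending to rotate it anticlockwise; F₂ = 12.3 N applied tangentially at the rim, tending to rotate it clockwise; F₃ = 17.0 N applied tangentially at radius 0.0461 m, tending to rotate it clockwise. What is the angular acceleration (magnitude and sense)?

α ≈ 13.9 rad/s², anticlockwise

I = MR² = (13.6)(0.150)² = 0.3060 kg·m².
Taking anticlockwise as positive: τ₁ = +(45.9)(0.150) = +6.885 N·m; τ₂ = −(12.3)(0.150) = −1.845 N·m; τ₃ = −(17.0)(0.0461) = −0.7837 N·m.
Net torque τ = 4.256 N·m.
α = τ/I = 4.256/0.3060 = 13.91 rad/s².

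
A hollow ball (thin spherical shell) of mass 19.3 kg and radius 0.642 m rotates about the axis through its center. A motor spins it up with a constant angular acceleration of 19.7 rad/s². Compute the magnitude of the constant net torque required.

I = (2/3)MR² = (2/3)(19.3)(0.642)² = 5.303 kg·m².
τ = Iα = (5.303)(19.70) = 104.5 N·m.

τ ≈ 104 N·m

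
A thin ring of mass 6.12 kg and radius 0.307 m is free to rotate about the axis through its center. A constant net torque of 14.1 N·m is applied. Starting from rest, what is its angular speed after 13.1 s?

ω ≈ 320 rad/s

I = MR² = (6.12)(0.307)² = 0.5768 kg·m².
α = τ/I = 14.1/0.5768 = 24.45 rad/s².
ω = ω₀ + αt = 0 + (24.45)(13.1) = 320.2 rad/s.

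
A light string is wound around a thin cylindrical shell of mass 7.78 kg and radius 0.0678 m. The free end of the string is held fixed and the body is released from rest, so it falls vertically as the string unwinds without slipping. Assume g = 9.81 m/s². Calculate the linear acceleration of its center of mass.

Translation: Mg − T = Ma. Rotation about the center: TR = Iα with I = MR².
With a = αR: T = (I/R²)a = M a, so Mg = (1 + 1.000)Ma.
a = g/(1 + 1.000) = 9.81/2.000 = 4.905 m/s².

a ≈ 4.91 m/s²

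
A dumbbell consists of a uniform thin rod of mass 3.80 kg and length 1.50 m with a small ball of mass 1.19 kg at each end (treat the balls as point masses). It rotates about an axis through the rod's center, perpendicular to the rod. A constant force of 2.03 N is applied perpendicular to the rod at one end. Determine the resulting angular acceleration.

α ≈ 0.742 rad/s²

I_rod = (1/12)ML² = (1/12)(3.80)(1.50)² = 0.7125 kg·m².
I_balls = 2·m·(L/2)² = 2(1.19)(0.7500)² = 1.339 kg·m².
Total I = 2.051 kg·m².
τ = F·(L/2) = (2.03)(0.750) = 1.522 N·m.
α = τ/I = 1.522/2.051 = 0.7422 rad/s².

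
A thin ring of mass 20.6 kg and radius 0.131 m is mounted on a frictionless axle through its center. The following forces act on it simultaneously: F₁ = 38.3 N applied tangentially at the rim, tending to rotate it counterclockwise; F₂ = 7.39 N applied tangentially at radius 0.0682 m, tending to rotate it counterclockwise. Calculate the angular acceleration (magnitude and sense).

I = MR² = (20.6)(0.131)² = 0.3535 kg·m².
Taking counterclockwise as positive: τ₁ = +(38.3)(0.131) = +5.017 N·m; τ₂ = +(7.39)(0.0682) = +0.5040 N·m.
Net torque τ = 5.521 N·m.
α = τ/I = 5.521/0.3535 = 15.62 rad/s².

α ≈ 15.6 rad/s², counterclockwise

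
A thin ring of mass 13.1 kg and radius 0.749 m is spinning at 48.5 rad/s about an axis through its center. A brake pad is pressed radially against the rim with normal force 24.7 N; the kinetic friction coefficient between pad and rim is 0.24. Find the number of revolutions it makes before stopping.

≈ 310 revolutions

I = MR² = (13.1)(0.749)² = 7.349 kg·m².
Friction force f = μN = (0.24)(24.7) = 5.928 N at the rim; torque magnitude τ = fR = 4.440 N·m, opposing ω.
|α| = τ/I = 4.440/7.349 = 0.6042 rad/s² (deceleration).
ω² = ω₀² − 2|α|θ with ω = 0 ⇒ θ = ω₀²/(2|α|) = 1947 rad = 309.8 rev.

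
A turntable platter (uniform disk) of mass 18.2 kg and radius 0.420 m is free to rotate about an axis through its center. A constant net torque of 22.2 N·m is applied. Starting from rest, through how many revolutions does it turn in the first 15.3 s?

≈ 258 revolutions

I = ½MR² = (1/2)(18.2)(0.420)² = 1.605 kg·m².
α = τ/I = 22.2/1.605 = 13.83 rad/s².
θ = ½αt² = ½(13.83)(15.3)² = 1619 rad.
Revolutions = θ/(2π) = 257.6.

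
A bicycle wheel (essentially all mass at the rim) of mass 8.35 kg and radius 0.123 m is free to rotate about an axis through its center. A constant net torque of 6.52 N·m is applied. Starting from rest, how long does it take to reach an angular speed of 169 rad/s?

I = MR² = (8.35)(0.123)² = 0.1263 kg·m².
α = τ/I = 6.52/0.1263 = 51.61 rad/s².
ω = αt ⇒ t = ω/α = 169/51.61 = 3.274 s.

t ≈ 3.27 s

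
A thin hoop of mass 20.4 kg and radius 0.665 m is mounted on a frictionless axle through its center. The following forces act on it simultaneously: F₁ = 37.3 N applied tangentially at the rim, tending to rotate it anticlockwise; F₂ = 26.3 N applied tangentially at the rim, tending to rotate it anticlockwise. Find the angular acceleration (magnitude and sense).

α ≈ 4.69 rad/s², anticlockwise

I = MR² = (20.4)(0.665)² = 9.021 kg·m².
Taking anticlockwise as positive: τ₁ = +(37.3)(0.665) = +24.80 N·m; τ₂ = +(26.3)(0.665) = +17.49 N·m.
Net torque τ = 42.29 N·m.
α = τ/I = 42.29/9.021 = 4.688 rad/s².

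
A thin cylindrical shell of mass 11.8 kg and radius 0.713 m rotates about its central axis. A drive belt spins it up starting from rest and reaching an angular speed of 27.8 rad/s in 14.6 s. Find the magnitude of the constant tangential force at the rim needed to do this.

F ≈ 16.0 N

I = MR² = (11.8)(0.713)² = 5.999 kg·m².
α = Δω/Δt = (27.8 − 0)/14.6 = 1.904 rad/s².
The required torque is τ = Iα = (5.999)(1.904) = 11.42 N·m.
A tangential force at the rim gives τ = FR, so F = τ/R = 11.42/0.713 = 16.02 N.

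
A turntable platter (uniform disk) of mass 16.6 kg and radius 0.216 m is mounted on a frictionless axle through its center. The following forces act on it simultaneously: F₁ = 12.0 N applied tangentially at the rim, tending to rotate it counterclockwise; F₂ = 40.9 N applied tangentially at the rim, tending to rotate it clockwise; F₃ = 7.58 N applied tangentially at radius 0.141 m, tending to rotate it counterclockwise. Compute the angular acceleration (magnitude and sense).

α ≈ 13.4 rad/s², clockwise

I = ½MR² = (1/2)(16.6)(0.216)² = 0.3872 kg·m².
Taking counterclockwise as positive: τ₁ = +(12.0)(0.216) = +2.592 N·m; τ₂ = −(40.9)(0.216) = −8.834 N·m; τ₃ = +(7.58)(0.141) = +1.069 N·m.
Net torque τ = -5.174 N·m.
α = τ/I = -5.174/0.3872 = -13.36 rad/s².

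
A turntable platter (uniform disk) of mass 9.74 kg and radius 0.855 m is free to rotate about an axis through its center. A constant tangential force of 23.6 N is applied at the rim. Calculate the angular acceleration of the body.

I = ½MR² = (1/2)(9.74)(0.855)² = 3.560 kg·m².
τ = F R = (23.6)(0.855) = 20.18 N·m.
From τ = Iα: α = 20.18/3.560 = 5.668 rad/s².

α ≈ 5.67 rad/s²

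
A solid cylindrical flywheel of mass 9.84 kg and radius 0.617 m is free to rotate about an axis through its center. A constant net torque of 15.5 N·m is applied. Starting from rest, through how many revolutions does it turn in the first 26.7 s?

≈ 469 revolutions

I = ½MR² = (1/2)(9.84)(0.617)² = 1.873 kg·m².
α = τ/I = 15.5/1.873 = 8.276 rad/s².
θ = ½αt² = ½(8.276)(26.7)² = 2950 rad.
Revolutions = θ/(2π) = 469.5.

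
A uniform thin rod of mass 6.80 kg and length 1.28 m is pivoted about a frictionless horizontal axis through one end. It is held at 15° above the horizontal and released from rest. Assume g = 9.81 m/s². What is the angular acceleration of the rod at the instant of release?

About the pivot, I = (1/3)ML² = (1/3)(6.80)(1.28)² = 3.714 kg·m².
The weight acts at the center, a distance L/2 = 0.6400 m from the pivot; τ = Mg(L/2) cos 15° = 41.24 N·m.
α = τ/I = 41.24/3.714 = 11.10 rad/s².
(Equivalently α = (3g/(2L)) cos 15° = 11.10 rad/s².)

α ≈ 11.1 rad/s²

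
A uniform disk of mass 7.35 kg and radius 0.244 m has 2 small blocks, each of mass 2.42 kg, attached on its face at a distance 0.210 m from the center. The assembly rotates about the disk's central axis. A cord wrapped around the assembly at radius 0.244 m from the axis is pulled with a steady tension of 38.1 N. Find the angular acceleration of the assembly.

I_disk = ½MR² = ½(7.35)(0.244)² = 0.2188 kg·m².
I_blocks = 2·m·r² = 2(2.42)(0.210)² = 0.2134 kg·m².
Total I = 0.4322 kg·m².
τ = F r = (38.1)(0.244) = 9.296 N·m.
α = τ/I = 9.296/0.4322 = 21.51 rad/s².

α ≈ 21.5 rad/s²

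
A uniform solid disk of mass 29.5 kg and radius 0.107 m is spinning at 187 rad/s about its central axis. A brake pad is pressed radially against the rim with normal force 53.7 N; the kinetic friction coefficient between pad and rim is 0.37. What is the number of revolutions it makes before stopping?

I = ½MR² = (1/2)(29.5)(0.107)² = 0.1689 kg·m².
Friction force f = μN = (0.37)(53.7) = 19.87 N at the rim; torque magnitude τ = fR = 2.126 N·m, opposing ω.
|α| = τ/I = 2.126/0.1689 = 12.59 rad/s² (deceleration).
ω² = ω₀² − 2|α|θ with ω = 0 ⇒ θ = ω₀²/(2|α|) = 1389 rad = 221.0 rev.

≈ 221 revolutions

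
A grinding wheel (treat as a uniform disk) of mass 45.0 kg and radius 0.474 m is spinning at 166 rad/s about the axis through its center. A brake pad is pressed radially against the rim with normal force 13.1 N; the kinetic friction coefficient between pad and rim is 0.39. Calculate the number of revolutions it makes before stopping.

≈ 4580 revolutions

I = ½MR² = (1/2)(45.0)(0.474)² = 5.055 kg·m².
Friction force f = μN = (0.39)(13.1) = 5.109 N at the rim; torque magnitude τ = fR = 2.422 N·m, opposing ω.
|α| = τ/I = 2.422/5.055 = 0.4790 rad/s² (deceleration).
ω² = ω₀² − 2|α|θ with ω = 0 ⇒ θ = ω₀²/(2|α|) = 28760 rad = 4578 rev.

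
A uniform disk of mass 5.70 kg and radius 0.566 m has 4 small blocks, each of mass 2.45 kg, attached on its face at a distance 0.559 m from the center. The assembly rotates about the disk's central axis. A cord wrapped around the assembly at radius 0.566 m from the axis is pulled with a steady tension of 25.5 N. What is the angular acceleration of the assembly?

I_disk = ½MR² = ½(5.70)(0.566)² = 0.9130 kg·m².
I_blocks = 4·m·r² = 4(2.45)(0.559)² = 3.062 kg·m².
Total I = 3.975 kg·m².
τ = F r = (25.5)(0.566) = 14.43 N·m.
α = τ/I = 14.43/3.975 = 3.631 rad/s².

α ≈ 3.63 rad/s²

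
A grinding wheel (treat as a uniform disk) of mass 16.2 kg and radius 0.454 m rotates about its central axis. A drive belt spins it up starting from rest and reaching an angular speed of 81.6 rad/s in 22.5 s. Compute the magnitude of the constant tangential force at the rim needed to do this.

I = ½MR² = (1/2)(16.2)(0.454)² = 1.670 kg·m².
α = Δω/Δt = (81.6 − 0)/22.5 = 3.627 rad/s².
The required torque is τ = Iα = (1.670)(3.627) = 6.055 N·m.
A tangential force at the rim gives τ = FR, so F = τ/R = 6.055/0.454 = 13.34 N.

F ≈ 13.3 N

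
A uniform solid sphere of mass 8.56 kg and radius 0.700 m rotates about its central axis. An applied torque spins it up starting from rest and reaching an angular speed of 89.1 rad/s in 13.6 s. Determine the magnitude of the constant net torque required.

τ ≈ 11.0 N·m

I = (2/5)MR² = (2/5)(8.56)(0.700)² = 1.678 kg·m².
α = Δω/Δt = (89.1 − 0)/13.6 = 6.551 rad/s².
τ = Iα = (1.678)(6.551) = 10.99 N·m.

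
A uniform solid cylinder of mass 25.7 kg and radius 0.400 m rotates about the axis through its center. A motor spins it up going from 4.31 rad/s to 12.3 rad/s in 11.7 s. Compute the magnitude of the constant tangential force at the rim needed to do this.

F ≈ 3.51 N

I = ½MR² = (1/2)(25.7)(0.400)² = 2.056 kg·m².
α = Δω/Δt = (12.3 − 4.31)/11.7 = 0.6829 rad/s².
The required torque is τ = Iα = (2.056)(0.6829) = 1.404 N·m.
A tangential force at the rim gives τ = FR, so F = τ/R = 1.404/0.400 = 3.510 N.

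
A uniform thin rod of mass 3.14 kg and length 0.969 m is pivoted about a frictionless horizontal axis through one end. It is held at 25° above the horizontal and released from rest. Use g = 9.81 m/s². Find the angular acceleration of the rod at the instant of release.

α ≈ 13.8 rad/s²

About the pivot, I = (1/3)ML² = (1/3)(3.14)(0.969)² = 0.9828 kg·m².
The weight acts at the center, a distance L/2 = 0.4845 m from the pivot; τ = Mg(L/2) cos 25° = 13.53 N·m.
α = τ/I = 13.53/0.9828 = 13.76 rad/s².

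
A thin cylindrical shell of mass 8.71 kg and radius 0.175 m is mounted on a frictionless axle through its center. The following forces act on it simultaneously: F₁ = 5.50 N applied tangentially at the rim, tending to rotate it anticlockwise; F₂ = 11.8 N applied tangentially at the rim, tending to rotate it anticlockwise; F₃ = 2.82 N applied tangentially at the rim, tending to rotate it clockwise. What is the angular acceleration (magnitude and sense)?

α ≈ 9.50 rad/s², anticlockwise

I = MR² = (8.71)(0.175)² = 0.2667 kg·m².
Taking anticlockwise as positive: τ₁ = +(5.50)(0.175) = +0.9625 N·m; τ₂ = +(11.8)(0.175) = +2.065 N·m; τ₃ = −(2.82)(0.175) = −0.4935 N·m.
Net torque τ = 2.534 N·m.
α = τ/I = 2.534/0.2667 = 9.500 rad/s².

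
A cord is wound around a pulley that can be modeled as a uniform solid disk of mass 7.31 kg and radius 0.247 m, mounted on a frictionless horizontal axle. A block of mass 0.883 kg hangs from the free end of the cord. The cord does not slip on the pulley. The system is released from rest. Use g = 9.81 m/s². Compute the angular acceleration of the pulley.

I = ½MR² = (1/2)(7.31)(0.247)² = 0.2230 kg·m².
Block: mg − T = ma. Pulley: TR = Iα. No-slip: a = αR, so T = (I/R²)a = 3.655·a.
Then mg = (m + 3.655)a, so a = (0.883)(9.81)/(0.883 + 3.655) = 1.909 m/s².
α = a/R = 1.909/0.247 = 7.728 rad/s².

α ≈ 7.73 rad/s²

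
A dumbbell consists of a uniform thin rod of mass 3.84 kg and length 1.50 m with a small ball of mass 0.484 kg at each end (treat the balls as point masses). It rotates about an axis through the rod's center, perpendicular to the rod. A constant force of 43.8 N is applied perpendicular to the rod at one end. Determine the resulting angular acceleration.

α ≈ 26.0 rad/s²

I_rod = (1/12)ML² = (1/12)(3.84)(1.50)² = 0.7200 kg·m².
I_balls = 2·m·(L/2)² = 2(0.484)(0.7500)² = 0.5445 kg·m².
Total I = 1.264 kg·m².
τ = F·(L/2) = (43.8)(0.750) = 32.85 N·m.
α = τ/I = 32.85/1.264 = 25.98 rad/s².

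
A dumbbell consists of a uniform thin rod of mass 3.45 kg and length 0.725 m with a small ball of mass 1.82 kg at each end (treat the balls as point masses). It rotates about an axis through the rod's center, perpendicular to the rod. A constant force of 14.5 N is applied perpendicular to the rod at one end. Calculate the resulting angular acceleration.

I_rod = (1/12)ML² = (1/12)(3.45)(0.725)² = 0.1511 kg·m².
I_balls = 2·m·(L/2)² = 2(1.82)(0.3625)² = 0.4783 kg·m².
Total I = 0.6294 kg·m².
τ = F·(L/2) = (14.5)(0.362) = 5.256 N·m.
α = τ/I = 5.256/0.6294 = 8.351 rad/s².

α ≈ 8.35 rad/s²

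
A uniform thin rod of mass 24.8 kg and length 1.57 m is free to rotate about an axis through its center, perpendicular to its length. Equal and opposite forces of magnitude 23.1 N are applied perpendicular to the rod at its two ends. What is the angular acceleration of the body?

I = (1/12)ML² = (1/12)(24.8)(1.57)² = 5.094 kg·m².
The couple gives τ = F·(L/2) + F·(L/2) = F L = (23.1)(1.57) = 36.27 N·m.
From τ = Iα: α = 36.27/5.094 = 7.119 rad/s².

α ≈ 7.12 rad/s²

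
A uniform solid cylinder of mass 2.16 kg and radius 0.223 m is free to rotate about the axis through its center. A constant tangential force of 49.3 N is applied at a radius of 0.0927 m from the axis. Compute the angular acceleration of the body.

α ≈ 85.1 rad/s²

I = ½MR² = (1/2)(2.16)(0.223)² = 0.05371 kg·m².
τ = F·r = (49.3)(0.0927) = 4.570 N·m.
Newton's second law for rotation, τ = Iα, gives α = τ/I = 4.570/0.05371 = 85.09 rad/s².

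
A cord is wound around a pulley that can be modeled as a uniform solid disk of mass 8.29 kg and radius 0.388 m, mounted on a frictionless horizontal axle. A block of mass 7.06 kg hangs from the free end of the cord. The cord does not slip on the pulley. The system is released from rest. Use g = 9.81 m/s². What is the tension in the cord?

I = ½MR² = (1/2)(8.29)(0.388)² = 0.6240 kg·m².
Block: mg − T = ma. Pulley: TR = Iα. No-slip: a = αR, so T = (I/R²)a = 4.145·a.
Then mg = (m + 4.145)a, so a = (7.06)(9.81)/(7.06 + 4.145) = 6.181 m/s².
T = 4.145·a = 25.62 N.

T ≈ 25.6 N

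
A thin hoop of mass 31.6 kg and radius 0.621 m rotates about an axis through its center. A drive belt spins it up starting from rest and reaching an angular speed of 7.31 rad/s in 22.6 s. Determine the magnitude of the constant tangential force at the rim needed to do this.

F ≈ 6.35 N

I = MR² = (31.6)(0.621)² = 12.19 kg·m².
α = Δω/Δt = (7.31 − 0)/22.6 = 0.3235 rad/s².
The required torque is τ = Iα = (12.19)(0.3235) = 3.942 N·m.
A tangential force at the rim gives τ = FR, so F = τ/R = 3.942/0.621 = 6.347 N.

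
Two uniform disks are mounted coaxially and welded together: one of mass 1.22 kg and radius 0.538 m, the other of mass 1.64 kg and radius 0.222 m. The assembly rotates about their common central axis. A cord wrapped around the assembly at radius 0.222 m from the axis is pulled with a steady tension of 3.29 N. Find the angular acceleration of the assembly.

α ≈ 3.37 rad/s²

I = ½M₁R₁² + ½M₂R₂² = ½(1.22)(0.538)² + ½(1.64)(0.222)² = 0.2170 kg·m².
τ = F r = (3.29)(0.222) = 0.7304 N·m.
α = τ/I = 0.7304/0.2170 = 3.366 rad/s².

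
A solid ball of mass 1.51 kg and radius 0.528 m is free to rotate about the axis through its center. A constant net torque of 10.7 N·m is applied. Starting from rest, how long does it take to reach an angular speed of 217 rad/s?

t ≈ 3.41 s

I = (2/5)MR² = (2/5)(1.51)(0.528)² = 0.1684 kg·m².
α = τ/I = 10.7/0.1684 = 63.54 rad/s².
ω = αt ⇒ t = ω/α = 217/63.54 = 3.415 s.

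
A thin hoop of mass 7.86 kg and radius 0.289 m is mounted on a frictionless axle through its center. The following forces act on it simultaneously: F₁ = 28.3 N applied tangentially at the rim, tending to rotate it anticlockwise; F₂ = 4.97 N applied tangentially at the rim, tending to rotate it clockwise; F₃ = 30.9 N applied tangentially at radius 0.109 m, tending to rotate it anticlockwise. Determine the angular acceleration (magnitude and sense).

I = MR² = (7.86)(0.289)² = 0.6565 kg·m².
Taking anticlockwise as positive: τ₁ = +(28.3)(0.289) = +8.179 N·m; τ₂ = −(4.97)(0.289) = −1.436 N·m; τ₃ = +(30.9)(0.109) = +3.368 N·m.
Net torque τ = 10.11 N·m.
α = τ/I = 10.11/0.6565 = 15.40 rad/s².

α ≈ 15.4 rad/s², anticlockwise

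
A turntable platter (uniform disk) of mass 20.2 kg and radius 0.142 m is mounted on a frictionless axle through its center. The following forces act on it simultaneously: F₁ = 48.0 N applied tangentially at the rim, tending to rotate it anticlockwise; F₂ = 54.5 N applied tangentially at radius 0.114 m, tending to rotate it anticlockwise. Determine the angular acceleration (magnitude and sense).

α ≈ 64.0 rad/s², anticlockwise

I = ½MR² = (1/2)(20.2)(0.142)² = 0.2037 kg·m².
Taking anticlockwise as positive: τ₁ = +(48.0)(0.142) = +6.816 N·m; τ₂ = +(54.5)(0.114) = +6.213 N·m.
Net torque τ = 13.03 N·m.
α = τ/I = 13.03/0.2037 = 63.98 rad/s².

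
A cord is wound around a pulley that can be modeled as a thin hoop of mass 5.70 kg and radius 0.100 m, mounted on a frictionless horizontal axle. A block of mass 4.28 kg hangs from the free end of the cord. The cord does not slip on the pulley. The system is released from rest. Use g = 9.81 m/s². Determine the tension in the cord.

T ≈ 24.0 N

I = MR² = (5.70)(0.100)² = 0.05700 kg·m².
Block: mg − T = ma. Pulley: TR = Iα. No-slip: a = αR, so T = (I/R²)a = 5.700·a.
Then mg = (m + 5.700)a, so a = (4.28)(9.81)/(4.28 + 5.700) = 4.207 m/s².
T = 5.700·a = 23.98 N.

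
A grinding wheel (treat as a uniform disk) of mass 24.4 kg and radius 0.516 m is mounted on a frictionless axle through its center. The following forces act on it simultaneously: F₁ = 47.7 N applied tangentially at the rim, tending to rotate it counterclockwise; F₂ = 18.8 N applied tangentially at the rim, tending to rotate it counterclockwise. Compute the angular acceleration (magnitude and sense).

I = ½MR² = (1/2)(24.4)(0.516)² = 3.248 kg·m².
Taking counterclockwise as positive: τ₁ = +(47.7)(0.516) = +24.61 N·m; τ₂ = +(18.8)(0.516) = +9.701 N·m.
Net torque τ = 34.31 N·m.
α = τ/I = 34.31/3.248 = 10.56 rad/s².

α ≈ 10.6 rad/s², counterclockwise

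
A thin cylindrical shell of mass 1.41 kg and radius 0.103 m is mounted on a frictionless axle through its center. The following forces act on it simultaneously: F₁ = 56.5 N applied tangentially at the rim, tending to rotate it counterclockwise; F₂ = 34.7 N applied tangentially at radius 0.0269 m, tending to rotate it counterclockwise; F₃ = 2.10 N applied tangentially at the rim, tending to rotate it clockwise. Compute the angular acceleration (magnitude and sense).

I = MR² = (1.41)(0.103)² = 0.01496 kg·m².
Taking counterclockwise as positive: τ₁ = +(56.5)(0.103) = +5.819 N·m; τ₂ = +(34.7)(0.0269) = +0.9334 N·m; τ₃ = −(2.10)(0.103) = −0.2163 N·m.
Net torque τ = 6.537 N·m.
α = τ/I = 6.537/0.01496 = 437.0 rad/s².

α ≈ 437 rad/s², counterclockwise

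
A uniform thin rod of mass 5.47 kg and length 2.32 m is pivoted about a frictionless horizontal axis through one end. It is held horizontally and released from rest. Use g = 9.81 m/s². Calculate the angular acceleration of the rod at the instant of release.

α ≈ 6.34 rad/s²

About the pivot, I = (1/3)ML² = (1/3)(5.47)(2.32)² = 9.814 kg·m².
The weight acts at the center, a distance L/2 = 1.160 m from the pivot; τ = Mg(L/2) = 62.25 N·m.
α = τ/I = 62.25/9.814 = 6.343 rad/s².
(Equivalently α = (3g/(2L)) = 6.343 rad/s².)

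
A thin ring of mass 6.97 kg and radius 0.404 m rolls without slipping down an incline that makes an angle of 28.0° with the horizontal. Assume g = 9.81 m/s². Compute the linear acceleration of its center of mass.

Translation along the incline: Mg sinθ − f = Ma.
Rotation about the center: fR = Iα with I = MR². No-slip gives a = αR, so f = (I/R²)a = M a.
Substituting: Mg sinθ = (1 + 1.000)Ma, so a = g sinθ/(1 + 1.000) = (9.81) sin 28.0° / 2.000 = 2.303 m/s².

a ≈ 2.30 m/s²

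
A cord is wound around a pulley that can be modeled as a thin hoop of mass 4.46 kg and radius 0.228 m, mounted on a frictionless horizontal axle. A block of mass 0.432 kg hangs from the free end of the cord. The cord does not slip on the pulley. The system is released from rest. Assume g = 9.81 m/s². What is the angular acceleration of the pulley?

I = MR² = (4.46)(0.228)² = 0.2318 kg·m².
Block: mg − T = ma. Pulley: TR = Iα. No-slip: a = αR, so T = (I/R²)a = 4.460·a.
Then mg = (m + 4.460)a, so a = (0.432)(9.81)/(0.432 + 4.460) = 0.8663 m/s².
α = a/R = 0.8663/0.228 = 3.800 rad/s².

α ≈ 3.80 rad/s²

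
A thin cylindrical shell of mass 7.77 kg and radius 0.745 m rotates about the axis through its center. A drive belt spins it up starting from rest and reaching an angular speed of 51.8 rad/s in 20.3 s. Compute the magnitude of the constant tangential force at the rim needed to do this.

I = MR² = (7.77)(0.745)² = 4.313 kg·m².
α = Δω/Δt = (51.8 − 0)/20.3 = 2.552 rad/s².
The required torque is τ = Iα = (4.313)(2.552) = 11.00 N·m.
A tangential force at the rim gives τ = FR, so F = τ/R = 11.00/0.745 = 14.77 N.

F ≈ 14.8 N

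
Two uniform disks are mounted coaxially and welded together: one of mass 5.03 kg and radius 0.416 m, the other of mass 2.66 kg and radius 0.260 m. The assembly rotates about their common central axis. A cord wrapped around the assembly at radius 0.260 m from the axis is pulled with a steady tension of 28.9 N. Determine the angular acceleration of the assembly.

I = ½M₁R₁² + ½M₂R₂² = ½(5.03)(0.416)² + ½(2.66)(0.260)² = 0.5251 kg·m².
τ = F r = (28.9)(0.260) = 7.514 N·m.
α = τ/I = 7.514/0.5251 = 14.31 rad/s².

α ≈ 14.3 rad/s²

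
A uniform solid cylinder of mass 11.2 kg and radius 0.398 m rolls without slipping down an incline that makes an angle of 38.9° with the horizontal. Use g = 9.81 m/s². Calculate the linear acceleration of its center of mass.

Translation along the incline: Mg sinθ − f = Ma.
Rotation about the center: fR = Iα with I = ½MR². No-slip gives a = αR, so f = (I/R²)a = (1/2)M a.
Substituting: Mg sinθ = (1 + 0.5000)Ma, so a = g sinθ/(1 + 0.5000) = (9.81) sin 38.9° / 1.500 = 4.107 m/s².

a ≈ 4.11 m/s²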